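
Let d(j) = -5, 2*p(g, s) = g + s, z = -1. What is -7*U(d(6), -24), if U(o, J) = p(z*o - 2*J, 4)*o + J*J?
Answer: -6069/2 ≈ -3034.5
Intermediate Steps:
p(g, s) = g/2 + s/2 (p(g, s) = (g + s)/2 = g/2 + s/2)
U(o, J) = J² + o*(2 - J - o/2) (U(o, J) = ((-o - 2*J)/2 + (½)*4)*o + J*J = ((-J - o/2) + 2)*o + J² = (2 - J - o/2)*o + J² = o*(2 - J - o/2) + J² = J² + o*(2 - J - o/2))
-7*U(d(6), -24) = -7*((-24)² - ½*(-5)*(-4 - 5 + 2*(-24))) = -7*(576 - ½*(-5)*(-4 - 5 - 48)) = -7*(576 - ½*(-5)*(-57)) = -7*(576 - 285/2) = -7*867/2 = -6069/2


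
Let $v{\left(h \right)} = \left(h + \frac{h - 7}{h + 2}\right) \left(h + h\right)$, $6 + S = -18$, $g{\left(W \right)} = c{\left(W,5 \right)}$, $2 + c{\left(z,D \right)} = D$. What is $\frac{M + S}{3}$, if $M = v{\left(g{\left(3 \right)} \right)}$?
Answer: $- \frac{18}{5} \approx -3.6$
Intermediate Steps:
$c{\left(z,D \right)} = -2 + D$
$g{\left(W \right)} = 3$ ($g{\left(W \right)} = -2 + 5 = 3$)
$S = -24$ ($S = -6 - 18 = -24$)
$v{\left(h \right)} = 2 h \left(h + \frac{-7 + h}{2 + h}\right)$ ($v{\left(h \right)} = \left(h + \frac{-7 + h}{2 + h}\right) 2 h = 2 h \left(h + \frac{-7 + h}{2 + h}\right)$)
$M = \frac{66}{5}$ ($M = 2 \cdot 3 \frac{1}{2 + 3} \left(-7 + 3^{2} + 3 \cdot 3\right) = 2 \cdot 3 \cdot \frac{1}{5} \left(-7 + 9 + 9\right) = 2 \cdot 3 \cdot \frac{1}{5} \cdot 11 = \frac{66}{5} \approx 13.2$)
$\frac{M + S}{3} = \frac{\frac{66}{5} - 24}{3} = \left(- \frac{54}{5}\right) \frac{1}{3} = - \frac{18}{5}$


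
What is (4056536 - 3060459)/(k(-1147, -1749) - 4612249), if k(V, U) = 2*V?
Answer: -996077/4614543 ≈ -0.21586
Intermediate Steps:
(4056536 - 3060459)/(k(-1147, -1749) - 4612249) = (4056536 - 3060459)/(2*(-1147) - 4612249) = 996077/(-2294 - 4612249) = 996077/(-4614543) = 996077*(-1/4614543) = -996077/4614543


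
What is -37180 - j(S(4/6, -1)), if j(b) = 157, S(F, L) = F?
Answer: -37337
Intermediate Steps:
-37180 - j(S(4/6, -1)) = -37180 - 1*157 = -37180 - 157 = -37337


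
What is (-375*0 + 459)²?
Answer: 210681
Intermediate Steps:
(-375*0 + 459)² = (0 + 459)² = 459² = 210681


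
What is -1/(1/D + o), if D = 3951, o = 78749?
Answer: -3951/311137300 ≈ -1.2699e-5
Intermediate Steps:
-1/(1/D + o) = -1/(1/3951 + 78749) = -1/311137300/3951 = -1*3951/311137300 = -3951/311137300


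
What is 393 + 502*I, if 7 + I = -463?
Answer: -235547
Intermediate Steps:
I = -470 (I = -7 - 463 = -470)
393 + 502*I = 393 + 502*(-470) = 393 - 235940 = -235547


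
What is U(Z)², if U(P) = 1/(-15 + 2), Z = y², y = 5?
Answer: 1/169 ≈ 0.0059172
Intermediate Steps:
Z = 25 (Z = 5² = 25)
U(P) = -1/13 (U(P) = 1/(-13) = -1/13)
U(Z)² = (-1/13)² = 1/169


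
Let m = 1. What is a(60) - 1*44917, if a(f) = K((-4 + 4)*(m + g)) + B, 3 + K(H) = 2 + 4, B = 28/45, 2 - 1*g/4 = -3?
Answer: -2021102/45 ≈ -44913.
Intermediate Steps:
g = 20 (g = 8 - 4*(-3) = 8 + 12 = 20)
B = 28/45 (B = 28*(1/45) = 28/45 ≈ 0.62222)
K(H) = 3 (K(H) = -3 + (2 + 4) = -3 + 6 = 3)
a(f) = 163/45 (a(f) = 3 + 28/45 = 163/45)
a(60) - 1*44917 = 163/45 - 1*44917 = 163/45 - 44917 = -2021102/45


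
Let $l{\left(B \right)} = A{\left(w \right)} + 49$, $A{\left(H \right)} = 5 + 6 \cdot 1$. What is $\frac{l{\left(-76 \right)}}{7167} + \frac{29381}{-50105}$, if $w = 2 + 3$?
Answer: $- \frac{6289919}{10881895} \approx -0.57802$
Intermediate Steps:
$w = 5$
$A{\left(H \right)} = 11$ ($A{\left(H \right)} = 5 + 6 = 11$)
$l{\left(B \right)} = 60$ ($l{\left(B \right)} = 11 + 49 = 60$)
$\frac{l{\left(-76 \right)}}{7167} + \frac{29381}{-50105} = \frac{60}{7167} + \frac{29381}{-50105} = 60 \cdot \frac{1}{7167} + 29381 \left(- \frac{1}{50105}\right) = \frac{20}{2389} - \frac{2671}{4555} = - \frac{6289919}{10881895}$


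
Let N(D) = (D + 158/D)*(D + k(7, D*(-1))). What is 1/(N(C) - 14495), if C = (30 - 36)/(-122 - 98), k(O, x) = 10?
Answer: 36300/1582556827 ≈ 2.2938e-5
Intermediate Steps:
C = 3/110 (C = -6/(-220) = -6*(-1/220) = 3/110 ≈ 0.027273)
N(D) = (10 + D)*(D + 158/D) (N(D) = (D + 158/D)*(D + 10) = (D + 158/D)*(10 + D) = (10 + D)*(D + 158/D))
1/(N(C) - 14495) = 1/((158 + (3/110)**2 + 10*(3/110) + 1580/(3/110)) - 14495) = 1/((158 + 9/12100 + 3/11 + 1580*(110/3)) - 14495) = 1/((158 + 9/12100 + 3/11 + 173800/3) - 14495) = 1/(2108725327/36300 - 14495) = 1/(1582556827/36300) = 36300/1582556827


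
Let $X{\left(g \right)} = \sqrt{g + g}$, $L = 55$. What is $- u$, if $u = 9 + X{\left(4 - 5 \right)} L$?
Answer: $-9 - 55 i \sqrt{2} \approx -9.0 - 77.782 i$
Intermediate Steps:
$X{\left(g \right)} = \sqrt{2} \sqrt{g}$ ($X{\left(g \right)} = \sqrt{2 g} = \sqrt{2} \sqrt{g}$)
$u = 9 + 55 i \sqrt{2}$ ($u = 9 + \sqrt{2} \sqrt{4 - 5} \cdot 55 = 9 + \sqrt{2} \sqrt{-1} \cdot 55 = 9 + \sqrt{2} i 55 = 9 + i \sqrt{2} \cdot 55 = 9 + 55 i \sqrt{2} \approx 9.0 + 77.782 i$)
$- u = - (9 + 55 i \sqrt{2}) = -9 - 55 i \sqrt{2}$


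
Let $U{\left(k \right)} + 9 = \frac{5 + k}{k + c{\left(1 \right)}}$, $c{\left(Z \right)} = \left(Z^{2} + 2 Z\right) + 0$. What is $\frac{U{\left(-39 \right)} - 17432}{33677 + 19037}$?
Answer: $- \frac{313921}{948852} \approx -0.33084$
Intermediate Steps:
$c{\left(Z \right)} = Z^{2} + 2 Z$
$U{\left(k \right)} = -9 + \frac{5 + k}{3 + k}$ ($U{\left(k \right)} = -9 + \frac{5 + k}{k + 1 \left(2 + 1\right)} = -9 + \frac{5 + k}{k + 1 \cdot 3} = -9 + \frac{5 + k}{k + 3} = -9 + \frac{5 + k}{3 + k}$)
$\frac{U{\left(-39 \right)} - 17432}{33677 + 19037} = \frac{\frac{2 \left(-11 - -156\right)}{3 - 39} - 17432}{33677 + 19037} = \frac{\frac{2 \left(-11 + 156\right)}{-36} - 17432}{52714} = \left(2 \left(- \frac{1}{36}\right) 145 - 17432\right) \frac{1}{52714} = \left(- \frac{145}{18} - 17432\right) \frac{1}{52714} = \left(- \frac{313921}{18}\right) \frac{1}{52714} = - \frac{313921}{948852}$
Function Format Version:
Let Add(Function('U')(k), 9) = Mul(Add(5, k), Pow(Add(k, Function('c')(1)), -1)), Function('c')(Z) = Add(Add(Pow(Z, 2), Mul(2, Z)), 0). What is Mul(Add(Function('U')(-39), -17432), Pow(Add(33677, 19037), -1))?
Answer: Rational(-313921, 948852) ≈ -0.33084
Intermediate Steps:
Function('c')(Z) = Add(Pow(Z, 2), Mul(2, Z))
Function('U')(k) = Add(-9, Mul(Pow(Add(3, k), -1), Add(5, k))) (Function('U')(k) = Add(-9, Mul(Add(5, k), Pow(Add(k, Mul(1, Add(2, 1))), -1))) = Add(-9, Mul(Add(5, k), Pow(Add(k, Mul(1, 3)), -1))) = Add(-9, Mul(Add(5, k), Pow(Add(k, 3), -1))) = Add(-9, Mul(Add(5, k), Pow(Add(3, k), -1))) = Add(-9, Mul(Pow(Add(3, k), -1), Add(5, k))))
Mul(Add(Function('U')(-39), -17432), Pow(Add(33677, 19037), -1)) = Mul(Add(Mul(2, Pow(Add(3, -39), -1), Add(-11, Mul(-4, -39))), -17432), Pow(Add(33677, 19037), -1)) = Mul(Add(Mul(2, Pow(-36, -1), Add(-11, 156)), -17432), Pow(52714, -1)) = Mul(Add(Mul(2, Rational(-1, 36), 145), -17432), Rational(1, 52714)) = Mul(Add(Rational(-145, 18), -17432), Rational(1, 52714)) = Mul(Rational(-313921, 18), Rational(1, 52714)) = Rational(-313921, 948852)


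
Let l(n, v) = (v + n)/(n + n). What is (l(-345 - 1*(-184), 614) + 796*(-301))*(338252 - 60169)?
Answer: -21454204950295/322 ≈ -6.6628e+10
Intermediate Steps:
l(n, v) = (n + v)/(2*n) (l(n, v) = (n + v)/((2*n)) = (n + v)*(1/(2*n)) = (n + v)/(2*n))
(l(-345 - 1*(-184), 614) + 796*(-301))*(338252 - 60169) = (((-345 - 1*(-184)) + 614)/(2*(-345 - 1*(-184))) + 796*(-301))*(338252 - 60169) = (((-345 + 184) + 614)/(2*(-345 + 184)) - 239596)*278083 = ((½)*(-161 + 614)/(-161) - 239596)*278083 = ((½)*(-1/161)*453 - 239596)*278083 = (-453/322 - 239596)*278083 = -77150365/322*278083 = -21454204950295/322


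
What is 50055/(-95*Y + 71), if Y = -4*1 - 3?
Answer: 50055/736 ≈ 68.010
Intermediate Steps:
Y = -7 (Y = -4 - 3 = -7)
50055/(-95*Y + 71) = 50055/(-95*(-7) + 71) = 50055/(665 + 71) = 50055/736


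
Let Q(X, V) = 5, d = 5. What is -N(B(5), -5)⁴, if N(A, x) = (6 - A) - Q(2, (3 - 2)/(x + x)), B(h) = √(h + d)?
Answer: -161 + 44*√10 ≈ -21.860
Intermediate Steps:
B(h) = √(5 + h) (B(h) = √(h + 5) = √(5 + h))
N(A, x) = 1 - A (N(A, x) = (6 - A) - 1*5 = (6 - A) - 5 = 1 - A)
-N(B(5), -5)⁴ = -(1 - √(5 + 5))⁴ = -(1 - √10)⁴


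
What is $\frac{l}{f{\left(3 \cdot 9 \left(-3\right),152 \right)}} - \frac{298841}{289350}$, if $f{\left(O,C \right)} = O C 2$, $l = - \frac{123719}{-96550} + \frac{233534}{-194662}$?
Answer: $- \frac{17074524542530057}{16532195392346400} \approx -1.0328$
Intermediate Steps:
$l = \frac{767840139}{9397308050}$ ($l = \left(-123719\right) \left(- \frac{1}{96550}\right) + 233534 \left(- \frac{1}{194662}\right) = \frac{123719}{96550} - \frac{116767}{97331} = \frac{767840139}{9397308050} \approx 0.081709$)
$f{\left(O,C \right)} = 2 C O$ ($f{\left(O,C \right)} = C O 2 = 2 C O$)
$\frac{l}{f{\left(3 \cdot 9 \left(-3\right),152 \right)}} - \frac{298841}{289350} = \frac{767840139}{9397308050 \cdot 2 \cdot 152 \cdot 3 \cdot 9 \left(-3\right)} - \frac{298841}{289350} = \frac{767840139}{9397308050 \cdot 2 \cdot 152 \cdot 27 \left(-3\right)} - \frac{298841}{289350} = \frac{767840139}{9397308050 \cdot 2 \cdot 152 \left(-81\right)} - \frac{298841}{289350} = \frac{767840139}{9397308050 \left(-24624\right)} - \frac{298841}{289350} = \frac{767840139}{9397308050} \left(- \frac{1}{24624}\right) - \frac{298841}{289350} = - \frac{85315571}{25711034824800} - \frac{298841}{289350} = - \frac{17074524542530057}{16532195392346400}$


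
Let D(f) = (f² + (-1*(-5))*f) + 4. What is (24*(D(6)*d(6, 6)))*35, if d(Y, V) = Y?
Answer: 352800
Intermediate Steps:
D(f) = 4 + f² + 5*f (D(f) = (f² + 5*f) + 4 = 4 + f² + 5*f)
(24*(D(6)*d(6, 6)))*35 = (24*((4 + 6² + 5*6)*6))*35 = (24*((4 + 36 + 30)*6))*35 = (24*(70*6))*35 = (24*420)*35 = 10080*35 = 352800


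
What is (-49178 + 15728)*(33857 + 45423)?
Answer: -2651916000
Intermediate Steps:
(-49178 + 15728)*(33857 + 45423) = -33450*79280 = -2651916000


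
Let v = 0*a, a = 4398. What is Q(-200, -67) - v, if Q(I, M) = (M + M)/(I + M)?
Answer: 134/267 ≈ 0.50187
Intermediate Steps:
v = 0 (v = 0*4398 = 0)
Q(I, M) = 2*M/(I + M) (Q(I, M) = (2*M)/(I + M) = 2*M/(I + M))
Q(-200, -67) - v = 2*(-67)/(-200 - 67) - 1*0 = 2*(-67)/(-267) + 0 = 2*(-67)*(-1/267) + 0 = 134/267 + 0 = 134/267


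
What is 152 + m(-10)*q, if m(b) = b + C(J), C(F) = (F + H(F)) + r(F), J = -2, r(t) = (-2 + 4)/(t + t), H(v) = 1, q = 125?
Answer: -2571/2 ≈ -1285.5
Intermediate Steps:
r(t) = 1/t (r(t) = 2/((2*t)) = 2*(1/(2*t)) = 1/t)
C(F) = 1 + F + 1/F (C(F) = (F + 1) + 1/F = (1 + F) + 1/F = 1 + F + 1/F)
m(b) = -3/2 + b (m(b) = b + (1 - 2 + 1/(-2)) = b + (1 - 2 - ½) = b - 3/2 = -3/2 + b)
152 + m(-10)*q = 152 + (-3/2 - 10)*125 = 152 - 23/2*125 = 152 - 2875/2 = -2571/2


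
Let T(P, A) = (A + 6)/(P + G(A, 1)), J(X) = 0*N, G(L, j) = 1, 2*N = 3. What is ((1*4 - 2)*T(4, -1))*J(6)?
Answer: 0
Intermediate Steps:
N = 3/2 (N = (1/2)*3 = 3/2 ≈ 1.5000)
J(X) = 0 (J(X) = 0*(3/2) = 0)
T(P, A) = (6 + A)/(1 + P) (T(P, A) = (A + 6)/(P + 1) = (6 + A)/(1 + P))
((1*4 - 2)*T(4, -1))*J(6) = ((1*4 - 2)*((6 - 1)/(1 + 4)))*0 = ((4 - 2)*(5/5))*0 = (2*((1/5)*5))*0 = (2*1)*0 = 2*0 = 0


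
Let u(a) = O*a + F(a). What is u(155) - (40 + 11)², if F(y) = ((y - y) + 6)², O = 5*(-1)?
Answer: -3340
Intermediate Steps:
O = -5
F(y) = 36 (F(y) = (0 + 6)² = 6² = 36)
u(a) = 36 - 5*a (u(a) = -5*a + 36 = 36 - 5*a)
u(155) - (40 + 11)² = (36 - 5*155) - (40 + 11)² = (36 - 775) - 1*51² = -739 - 1*2601 = -739 - 2601 = -3340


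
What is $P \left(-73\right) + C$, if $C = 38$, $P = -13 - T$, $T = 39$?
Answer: $3834$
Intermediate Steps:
$P = -52$ ($P = -13 - 39 = -52$)
$P \left(-73\right) + C = \left(-52\right) \left(-73\right) + 38 = 3796 + 38 = 3834$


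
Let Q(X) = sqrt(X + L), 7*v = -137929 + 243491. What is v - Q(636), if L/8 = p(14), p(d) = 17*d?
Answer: 105562/7 - 2*sqrt(635) ≈ 15030.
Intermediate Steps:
L = 1904 (L = 8*(17*14) = 8*238 = 1904)
v = 105562/7 (v = (-137929 + 243491)/7 = (1/7)*105562 = 105562/7 ≈ 15080.)
Q(X) = sqrt(1904 + X) (Q(X) = sqrt(X + 1904) = sqrt(1904 + X))
v - Q(636) = 105562/7 - sqrt(1904 + 636) = 105562/7 - sqrt(2540) = 105562/7 - 2*sqrt(635)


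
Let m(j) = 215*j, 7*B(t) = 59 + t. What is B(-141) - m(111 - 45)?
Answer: -99412/7 ≈ -14202.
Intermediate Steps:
B(t) = 59/7 + t/7 (B(t) = (59 + t)/7 = 59/7 + t/7)
B(-141) - m(111 - 45) = (59/7 + (⅐)*(-141)) - 215*(111 - 45) = (59/7 - 141/7) - 215*66 = -82/7 - 1*14190 = -82/7 - 14190 = -99412/7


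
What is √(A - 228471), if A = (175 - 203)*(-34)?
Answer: I*√227519 ≈ 476.99*I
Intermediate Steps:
A = 952 (A = -28*(-34) = 952)
√(A - 228471) = √(952 - 228471) = √(-227519) = I*√227519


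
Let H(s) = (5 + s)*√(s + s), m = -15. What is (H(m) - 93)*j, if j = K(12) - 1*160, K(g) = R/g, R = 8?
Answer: 14818 + 4780*I*√30/3 ≈ 14818.0 + 8727.0*I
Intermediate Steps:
K(g) = 8/g
j = -478/3 (j = 8/12 - 1*160 = 8*(1/12) - 160 = ⅔ - 160 = -478/3 ≈ -159.33)
H(s) = √2*√s*(5 + s) (H(s) = (5 + s)*√(2*s) = (5 + s)*(√2*√s) = √2*√s*(5 + s))
(H(m) - 93)*j = (√2*√(-15)*(5 - 15) - 93)*(-478/3) = (√2*(I*√15)*(-10) - 93)*(-478/3) = (-10*I*√30 - 93)*(-478/3) = (-93 - 10*I*√30)*(-478/3) = 14818 + 4780*I*√30/3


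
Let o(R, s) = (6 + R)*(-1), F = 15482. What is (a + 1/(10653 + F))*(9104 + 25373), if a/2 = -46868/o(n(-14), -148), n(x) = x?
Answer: -10557677745738/26135 ≈ -4.0397e+8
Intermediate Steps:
o(R, s) = -6 - R
a = -11717 (a = 2*(-46868/(-6 - 1*(-14))) = 2*(-46868/(-6 + 14)) = 2*(-46868/8) = 2*(-46868*⅛) = 2*(-11717/2) = -11717)
(a + 1/(10653 + F))*(9104 + 25373) = (-11717 + 1/(10653 + 15482))*(9104 + 25373) = (-11717 + 1/26135)*34477 = -306223794/26135*34477 = -10557677745738/26135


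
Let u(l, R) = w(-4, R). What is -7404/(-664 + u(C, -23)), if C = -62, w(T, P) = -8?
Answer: 617/56 ≈ 11.018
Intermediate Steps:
u(l, R) = -8
-7404/(-664 + u(C, -23)) = -7404/(-664 - 8) = -7404/(-672) = -7404*(-1/672) = 617/56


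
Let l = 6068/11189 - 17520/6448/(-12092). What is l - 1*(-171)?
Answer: 9353330976367/54524847364 ≈ 171.54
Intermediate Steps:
l = 29582077123/54524847364 (l = 6068*(1/11189) - 17520*1/6448*(-1/12092) = 6068/11189 - 1095/403*(-1/12092) = 6068/11189 + 1095/4873076 = 29582077123/54524847364 ≈ 0.54254)
l - 1*(-171) = 29582077123/54524847364 - 1*(-171) = 29582077123/54524847364 + 171 = 9353330976367/54524847364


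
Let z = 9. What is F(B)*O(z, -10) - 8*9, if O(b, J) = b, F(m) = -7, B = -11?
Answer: -135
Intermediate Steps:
F(B)*O(z, -10) - 8*9 = -7*9 - 8*9 = -63 - 72 = -135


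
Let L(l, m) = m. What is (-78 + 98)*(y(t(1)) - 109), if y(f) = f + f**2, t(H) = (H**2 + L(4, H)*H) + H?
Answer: -1940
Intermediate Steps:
t(H) = H + 2*H**2 (t(H) = (H**2 + H*H) + H = (H**2 + H**2) + H = 2*H**2 + H = H + 2*H**2)
(-78 + 98)*(y(t(1)) - 109) = (-78 + 98)*((1*(1 + 2*1))*(1 + 1*(1 + 2*1)) - 109) = 20*((1*(1 + 2))*(1 + 1*(1 + 2)) - 109) = 20*((1*3)*(1 + 1*3) - 109) = 20*(3*(1 + 3) - 109) = 20*(3*4 - 109) = 20*(12 - 109) = 20*(-97) = -1940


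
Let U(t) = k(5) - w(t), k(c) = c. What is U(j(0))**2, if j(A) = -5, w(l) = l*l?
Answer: 400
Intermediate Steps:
w(l) = l**2
U(t) = 5 - t**2
U(j(0))**2 = (5 - 1*(-5)**2)**2 = (5 - 1*25)**2 = (5 - 25)**2 = (-20)**2 = 400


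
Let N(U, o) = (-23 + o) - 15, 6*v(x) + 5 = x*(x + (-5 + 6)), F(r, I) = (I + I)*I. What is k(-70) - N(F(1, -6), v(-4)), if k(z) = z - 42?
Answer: -451/6 ≈ -75.167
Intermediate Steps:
F(r, I) = 2*I² (F(r, I) = (2*I)*I = 2*I²)
v(x) = -⅚ + x*(1 + x)/6 (v(x) = -⅚ + (x*(x + (-5 + 6)))/6 = -⅚ + (x*(x + 1))/6 = -⅚ + (x*(1 + x))/6 = -⅚ + x*(1 + x)/6)
k(z) = -42 + z
N(U, o) = -38 + o
k(-70) - N(F(1, -6), v(-4)) = (-42 - 70) - (-38 + (-⅚ + (⅙)*(-4) + (⅙)*(-4)²)) = -112 - (-38 + (-⅚ - ⅔ + (⅙)*16)) = -112 - (-38 + (-⅚ - ⅔ + 8/3)) = -112 - (-38 + 7/6) = -112 - 1*(-221/6) = -112 + 221/6 = -451/6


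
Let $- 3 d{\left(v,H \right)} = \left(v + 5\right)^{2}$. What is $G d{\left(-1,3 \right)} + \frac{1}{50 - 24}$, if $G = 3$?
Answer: $- \frac{415}{26} \approx -15.962$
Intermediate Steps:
$d{\left(v,H \right)} = - \frac{\left(5 + v\right)^{2}}{3}$ ($d{\left(v,H \right)} = - \frac{\left(v + 5\right)^{2}}{3} = - \frac{\left(5 + v\right)^{2}}{3}$)
$G d{\left(-1,3 \right)} + \frac{1}{50 - 24} = 3 \left(- \frac{\left(5 - 1\right)^{2}}{3}\right) + \frac{1}{50 - 24} = 3 \left(- \frac{4^{2}}{3}\right) + \frac{1}{26} = 3 \left(\left(- \frac{1}{3}\right) 16\right) + \frac{1}{26} = 3 \left(- \frac{16}{3}\right) + \frac{1}{26} = -16 + \frac{1}{26} = - \frac{415}{26}$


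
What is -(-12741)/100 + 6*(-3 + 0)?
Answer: 10941/100 ≈ 109.41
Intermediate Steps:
-(-12741)/100 + 6*(-3 + 0) = -(-12741)/100 + 6*(-3) = -137*(-93/100) - 18 = 12741/100 - 18 = 10941/100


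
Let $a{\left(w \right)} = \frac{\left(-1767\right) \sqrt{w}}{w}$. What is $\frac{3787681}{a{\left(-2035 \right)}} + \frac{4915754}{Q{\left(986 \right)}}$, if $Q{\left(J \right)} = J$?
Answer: $\frac{144581}{29} - \frac{3787681 i \sqrt{2035}}{1767} \approx 4985.6 - 96698.0 i$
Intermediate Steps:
$a{\left(w \right)} = - \frac{1767}{\sqrt{w}}$
$\frac{3787681}{a{\left(-2035 \right)}} + \frac{4915754}{Q{\left(986 \right)}} = \frac{3787681}{\left(-1767\right) \frac{1}{\sqrt{-2035}}} + \frac{4915754}{986} = \frac{3787681}{\left(-1767\right) \left(- \frac{i \sqrt{2035}}{2035}\right)} + 4915754 \cdot \frac{1}{986} = \frac{3787681}{\frac{1767}{2035} i \sqrt{2035}} + \frac{144581}{29} = 3787681 \left(- \frac{i \sqrt{2035}}{1767}\right) + \frac{144581}{29} = - \frac{3787681 i \sqrt{2035}}{1767} + \frac{144581}{29} = \frac{144581}{29} - \frac{3787681 i \sqrt{2035}}{1767}$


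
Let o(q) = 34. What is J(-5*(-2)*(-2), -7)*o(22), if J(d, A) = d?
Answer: -680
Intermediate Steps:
J(-5*(-2)*(-2), -7)*o(22) = (-5*(-2)*(-2))*34 = (10*(-2))*34 = -20*34 = -680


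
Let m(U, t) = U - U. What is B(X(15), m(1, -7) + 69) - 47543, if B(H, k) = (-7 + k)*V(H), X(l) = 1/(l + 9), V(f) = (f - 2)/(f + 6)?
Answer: -6896649/145 ≈ -47563.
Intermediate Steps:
V(f) = (-2 + f)/(6 + f)
X(l) = 1/(9 + l)
m(U, t) = 0
B(H, k) = (-7 + k)*(-2 + H)/(6 + H) (B(H, k) = (-7 + k)*((-2 + H)/(6 + H)) = (-7 + k)*(-2 + H)/(6 + H))
B(X(15), m(1, -7) + 69) - 47543 = (-7 + (0 + 69))*(-2 + 1/(9 + 15))/(6 + 1/(9 + 15)) - 47543 = (-7 + 69)*(-2 + 1/24)/(6 + 1/24) - 47543 = 62*(-2 + 1/24)/(6 + 1/24) - 47543 = 62*(-47/24)/(145/24) - 47543 = (24/145)*62*(-47/24) - 47543 = -2914/145 - 47543 = -6896649/145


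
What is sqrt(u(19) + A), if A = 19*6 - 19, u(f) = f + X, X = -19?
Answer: sqrt(95) ≈ 9.7468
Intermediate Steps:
u(f) = -19 + f (u(f) = f - 19 = -19 + f)
A = 95 (A = 114 - 19 = 95)
sqrt(u(19) + A) = sqrt((-19 + 19) + 95) = sqrt(0 + 95) = sqrt(95)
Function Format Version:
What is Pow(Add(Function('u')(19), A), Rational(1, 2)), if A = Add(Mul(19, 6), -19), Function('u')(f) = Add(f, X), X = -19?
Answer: Pow(95, Rational(1, 2)) ≈ 9.7468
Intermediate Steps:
Function('u')(f) = Add(-19, f) (Function('u')(f) = Add(f, -19) = Add(-19, f))
A = 95 (A = Add(114, -19) = 95)
Pow(Add(Function('u')(19), A), Rational(1, 2)) = Pow(Add(Add(-19, 19), 95), Rational(1, 2)) = Pow(Add(0, 95), Rational(1, 2)) = Pow(95, Rational(1, 2))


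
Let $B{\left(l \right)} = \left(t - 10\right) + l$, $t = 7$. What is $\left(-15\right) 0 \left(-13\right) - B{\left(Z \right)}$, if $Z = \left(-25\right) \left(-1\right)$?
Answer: $-22$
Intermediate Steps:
$Z = 25$
$B{\left(l \right)} = -3 + l$ ($B{\left(l \right)} = \left(7 - 10\right) + l = -3 + l$)
$\left(-15\right) 0 \left(-13\right) - B{\left(Z \right)} = \left(-15\right) 0 \left(-13\right) - \left(-3 + 25\right) = 0 \left(-13\right) - 22 = 0 - 22 = -22$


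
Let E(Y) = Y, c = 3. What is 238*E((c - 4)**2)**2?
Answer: 238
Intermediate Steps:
238*E((c - 4)**2)**2 = 238*((3 - 4)**2)**2 = 238*((-1)**2)**2 = 238*1**2 = 238*1 = 238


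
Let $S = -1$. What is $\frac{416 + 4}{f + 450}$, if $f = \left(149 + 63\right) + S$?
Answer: $\frac{420}{661} \approx 0.6354$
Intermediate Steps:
$f = 211$ ($f = \left(149 + 63\right) - 1 = 212 - 1 = 211$)
$\frac{416 + 4}{f + 450} = \frac{416 + 4}{211 + 450} = \frac{420}{661}$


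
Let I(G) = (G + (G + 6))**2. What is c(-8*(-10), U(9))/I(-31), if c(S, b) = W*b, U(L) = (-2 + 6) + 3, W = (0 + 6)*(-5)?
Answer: -15/224 ≈ -0.066964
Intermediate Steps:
W = -30 (W = 6*(-5) = -30)
U(L) = 7 (U(L) = 4 + 3 = 7)
c(S, b) = -30*b
I(G) = (6 + 2*G)**2 (I(G) = (G + (6 + G))**2 = (6 + 2*G)**2)
c(-8*(-10), U(9))/I(-31) = (-30*7)/((4*(3 - 31)**2)) = -210/(4*(-28)**2) = -210/(4*784) = -210/3136 = -210*1/3136 = -15/224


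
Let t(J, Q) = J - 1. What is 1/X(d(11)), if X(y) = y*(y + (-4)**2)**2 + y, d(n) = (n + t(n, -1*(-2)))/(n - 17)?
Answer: -8/4403 ≈ -0.0018169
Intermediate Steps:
t(J, Q) = -1 + J
d(n) = (-1 + 2*n)/(-17 + n) (d(n) = (n + (-1 + n))/(n - 17) = (-1 + 2*n)/(-17 + n))
X(y) = y + y*(16 + y)**2 (X(y) = y*(y + 16)**2 + y = y*(16 + y)**2 + y = y + y*(16 + y)**2)
1/X(d(11)) = 1/(((-1 + 2*11)/(-17 + 11))*(1 + (16 + (-1 + 2*11)/(-17 + 11))**2)) = 1/(((-1 + 22)/(-6))*(1 + (16 + (-1 + 22)/(-6))**2)) = 1/((-1/6*21)*(1 + (16 - 1/6*21)**2)) = 1/(-7*(1 + (16 - 7/2)**2)/2) = 1/(-7*(1 + (25/2)**2)/2) = 1/(-7*(1 + 625/4)/2) = 1/(-7/2*629/4) = 1/(-4403/8) = -8/4403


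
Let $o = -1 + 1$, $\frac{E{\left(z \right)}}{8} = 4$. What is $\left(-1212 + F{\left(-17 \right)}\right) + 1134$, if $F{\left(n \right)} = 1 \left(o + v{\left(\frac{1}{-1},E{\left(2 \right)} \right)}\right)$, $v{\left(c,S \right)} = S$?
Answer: $-46$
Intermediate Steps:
$E{\left(z \right)} = 32$ ($E{\left(z \right)} = 8 \cdot 4 = 32$)
$o = 0$
$F{\left(n \right)} = 32$ ($F{\left(n \right)} = 1 \left(0 + 32\right) = 1 \cdot 32 = 32$)
$\left(-1212 + F{\left(-17 \right)}\right) + 1134 = \left(-1212 + 32\right) + 1134 = -1180 + 1134 = -46$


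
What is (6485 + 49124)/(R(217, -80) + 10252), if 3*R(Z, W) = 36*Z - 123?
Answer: 55609/12815 ≈ 4.3394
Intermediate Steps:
R(Z, W) = -41 + 12*Z (R(Z, W) = (36*Z - 123)/3 = (-123 + 36*Z)/3 = -41 + 12*Z)
(6485 + 49124)/(R(217, -80) + 10252) = (6485 + 49124)/((-41 + 12*217) + 10252) = 55609/((-41 + 2604) + 10252) = 55609/(2563 + 10252) = 55609/12815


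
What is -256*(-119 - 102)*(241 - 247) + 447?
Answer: -339009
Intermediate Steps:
-256*(-119 - 102)*(241 - 247) + 447 = -(-56576)*(-6) + 447 = -256*1326 + 447 = -339456 + 447 = -339009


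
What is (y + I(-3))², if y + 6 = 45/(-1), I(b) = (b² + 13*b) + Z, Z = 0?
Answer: 6561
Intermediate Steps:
I(b) = b² + 13*b (I(b) = (b² + 13*b) + 0 = b² + 13*b)
y = -51 (y = -6 + 45/(-1) = -6 + 45*(-1) = -6 - 45 = -51)
(y + I(-3))² = (-51 - 3*(13 - 3))² = (-51 - 3*10)² = (-51 - 30)² = (-81)² = 6561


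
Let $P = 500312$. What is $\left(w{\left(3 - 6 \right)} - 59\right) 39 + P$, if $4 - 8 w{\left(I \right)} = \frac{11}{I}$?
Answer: $\frac{3984387}{8} \approx 4.9805 \cdot 10^{5}$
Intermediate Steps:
$w{\left(I \right)} = \frac{1}{2} - \frac{11}{8 I}$ ($w{\left(I \right)} = \frac{1}{2} - \frac{11 \frac{1}{I}}{8} = \frac{1}{2} - \frac{11}{8 I}$)
$\left(w{\left(3 - 6 \right)} - 59\right) 39 + P = \left(\frac{-11 + 4 \left(3 - 6\right)}{8 \left(3 - 6\right)} - 59\right) 39 + 500312 = \left(\frac{-11 + 4 \left(-3\right)}{8 \left(-3\right)} - 59\right) 39 + 500312 = \left(\frac{1}{8} \left(- \frac{1}{3}\right) \left(-11 - 12\right) - 59\right) 39 + 500312 = \left(\frac{1}{8} \left(- \frac{1}{3}\right) \left(-23\right) - 59\right) 39 + 500312 = \left(\frac{23}{24} - 59\right) 39 + 500312 = \left(- \frac{1393}{24}\right) 39 + 500312 = - \frac{18109}{8} + 500312 = \frac{3984387}{8}$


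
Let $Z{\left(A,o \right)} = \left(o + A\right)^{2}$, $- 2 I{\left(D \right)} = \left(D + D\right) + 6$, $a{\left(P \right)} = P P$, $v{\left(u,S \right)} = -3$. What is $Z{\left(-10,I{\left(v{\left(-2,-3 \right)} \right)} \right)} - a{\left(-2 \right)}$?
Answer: $96$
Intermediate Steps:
$a{\left(P \right)} = P^{2}$
$I{\left(D \right)} = -3 - D$ ($I{\left(D \right)} = - \frac{\left(D + D\right) + 6}{2} = - \frac{2 D + 6}{2} = - \frac{6 + 2 D}{2} = -3 - D$)
$Z{\left(A,o \right)} = \left(A + o\right)^{2}$
$Z{\left(-10,I{\left(v{\left(-2,-3 \right)} \right)} \right)} - a{\left(-2 \right)} = \left(-10 - 0\right)^{2} - \left(-2\right)^{2} = \left(-10 + \left(-3 + 3\right)\right)^{2} - 4 = \left(-10 + 0\right)^{2} - 4 = \left(-10\right)^{2} - 4 = 100 - 4 = 96$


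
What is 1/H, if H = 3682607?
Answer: 1/3682607 ≈ 2.7155e-7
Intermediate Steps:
1/H = 1/3682607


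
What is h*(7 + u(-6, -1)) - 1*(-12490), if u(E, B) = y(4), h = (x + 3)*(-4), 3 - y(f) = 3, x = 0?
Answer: 12406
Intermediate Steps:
y(f) = 0 (y(f) = 3 - 1*3 = 3 - 3 = 0)
h = -12 (h = (0 + 3)*(-4) = 3*(-4) = -12)
u(E, B) = 0
h*(7 + u(-6, -1)) - 1*(-12490) = -12*(7 + 0) - 1*(-12490) = -12*7 + 12490 = -84 + 12490 = 12406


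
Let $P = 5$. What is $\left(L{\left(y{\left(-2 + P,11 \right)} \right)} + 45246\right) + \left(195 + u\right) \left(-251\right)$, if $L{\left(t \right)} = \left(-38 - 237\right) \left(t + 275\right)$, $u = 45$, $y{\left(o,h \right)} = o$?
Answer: $-91444$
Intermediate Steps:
$L{\left(t \right)} = -75625 - 275 t$ ($L{\left(t \right)} = - 275 \left(275 + t\right) = -75625 - 275 t$)
$\left(L{\left(y{\left(-2 + P,11 \right)} \right)} + 45246\right) + \left(195 + u\right) \left(-251\right) = \left(\left(-75625 - 275 \left(-2 + 5\right)\right) + 45246\right) + \left(195 + 45\right) \left(-251\right) = \left(\left(-75625 - 825\right) + 45246\right) + 240 \left(-251\right) = \left(\left(-75625 - 825\right) + 45246\right) - 60240 = \left(-76450 + 45246\right) - 60240 = -31204 - 60240 = -91444$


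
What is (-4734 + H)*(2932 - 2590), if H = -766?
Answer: -1881000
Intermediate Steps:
(-4734 + H)*(2932 - 2590) = (-4734 - 766)*(2932 - 2590) = -5500*342 = -1881000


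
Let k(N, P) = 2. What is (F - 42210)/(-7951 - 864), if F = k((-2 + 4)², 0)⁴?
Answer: 42194/8815 ≈ 4.7866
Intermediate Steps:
F = 16 (F = 2⁴ = 16)
(F - 42210)/(-7951 - 864) = (16 - 42210)/(-7951 - 864) = -42194/(-8815) = -42194*(-1/8815) = 42194/8815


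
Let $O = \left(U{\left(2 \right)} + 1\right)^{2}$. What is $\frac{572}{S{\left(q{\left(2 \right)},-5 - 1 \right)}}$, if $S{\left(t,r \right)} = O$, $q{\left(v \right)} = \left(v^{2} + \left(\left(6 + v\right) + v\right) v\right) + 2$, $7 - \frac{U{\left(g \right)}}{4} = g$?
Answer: $\frac{572}{441} \approx 1.2971$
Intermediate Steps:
$U{\left(g \right)} = 28 - 4 g$
$q{\left(v \right)} = 2 + v^{2} + v \left(6 + 2 v\right)$ ($q{\left(v \right)} = \left(v^{2} + \left(6 + 2 v\right) v\right) + 2 = \left(v^{2} + v \left(6 + 2 v\right)\right) + 2 = 2 + v^{2} + v \left(6 + 2 v\right)$)
$O = 441$ ($O = \left(\left(28 - 8\right) + 1\right)^{2} = \left(20 + 1\right)^{2} = 21^{2} = 441$)
$S{\left(t,r \right)} = 441$
$\frac{572}{S{\left(q{\left(2 \right)},-5 - 1 \right)}} = \frac{572}{441}$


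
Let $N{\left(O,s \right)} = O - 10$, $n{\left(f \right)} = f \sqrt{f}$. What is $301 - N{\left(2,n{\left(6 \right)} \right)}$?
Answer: $309$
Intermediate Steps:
$n{\left(f \right)} = f^{\frac{3}{2}}$
$N{\left(O,s \right)} = -10 + O$
$301 - N{\left(2,n{\left(6 \right)} \right)} = 301 - \left(-10 + 2\right) = 301 - -8 = 301 + 8 = 309$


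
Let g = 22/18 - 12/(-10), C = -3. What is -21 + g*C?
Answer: -424/15 ≈ -28.267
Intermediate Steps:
g = 109/45 (g = 22*(1/18) - 12*(-1/10) = 11/9 + 6/5 = 109/45 ≈ 2.4222)
-21 + g*C = -21 + (109/45)*(-3) = -21 - 109/15 = -424/15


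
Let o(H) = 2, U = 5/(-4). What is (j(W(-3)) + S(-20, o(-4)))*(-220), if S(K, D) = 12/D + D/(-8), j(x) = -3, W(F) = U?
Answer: -605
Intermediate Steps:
U = -5/4 (U = 5*(-¼) = -5/4 ≈ -1.2500)
W(F) = -5/4
S(K, D) = 12/D - D/8 (S(K, D) = 12/D + D*(-⅛) = 12/D - D/8)
(j(W(-3)) + S(-20, o(-4)))*(-220) = (-3 + (12/2 - ⅛*2))*(-220) = (-3 + (12*(½) - ¼))*(-220) = (-3 + (6 - ¼))*(-220) = (-3 + 23/4)*(-220) = (11/4)*(-220) = -605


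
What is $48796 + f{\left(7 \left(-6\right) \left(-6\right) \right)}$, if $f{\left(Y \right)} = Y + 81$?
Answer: $49129$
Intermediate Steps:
$f{\left(Y \right)} = 81 + Y$
$48796 + f{\left(7 \left(-6\right) \left(-6\right) \right)} = 48796 + \left(81 + 7 \left(-6\right) \left(-6\right)\right) = 48796 + \left(81 - -252\right) = 48796 + \left(81 + 252\right) = 48796 + 333 = 49129$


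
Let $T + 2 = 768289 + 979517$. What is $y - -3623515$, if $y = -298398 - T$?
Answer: $1577313$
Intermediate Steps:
$T = 1747804$ ($T = -2 + \left(768289 + 979517\right) = -2 + 1747806 = 1747804$)
$y = -2046202$ ($y = -298398 - 1747804 = -2046202$)
$y - -3623515 = -2046202 - -3623515 = -2046202 + 3623515 = 1577313$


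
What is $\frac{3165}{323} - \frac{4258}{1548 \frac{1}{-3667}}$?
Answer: $\frac{2524124599}{250002} \approx 10096.0$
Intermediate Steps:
$\frac{3165}{323} - \frac{4258}{1548 \frac{1}{-3667}} = 3165 \cdot \frac{1}{323} - \frac{4258}{1548 \left(- \frac{1}{3667}\right)} = \frac{3165}{323} - \frac{4258}{- \frac{1548}{3667}} = \frac{3165}{323} - - \frac{7807043}{774} = \frac{3165}{323} + \frac{7807043}{774} = \frac{2524124599}{250002}$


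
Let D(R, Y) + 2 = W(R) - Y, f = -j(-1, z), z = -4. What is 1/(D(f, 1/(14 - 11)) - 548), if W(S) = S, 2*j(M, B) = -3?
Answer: -6/3293 ≈ -0.0018220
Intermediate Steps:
j(M, B) = -3/2 (j(M, B) = (½)*(-3) = -3/2)
f = 3/2 (f = -1*(-3/2) = 3/2 ≈ 1.5000)
D(R, Y) = -2 + R - Y (D(R, Y) = -2 + (R - Y) = -2 + R - Y)
1/(D(f, 1/(14 - 11)) - 548) = 1/((-2 + 3/2 - 1/(14 - 11)) - 548) = 1/((-2 + 3/2 - 1/3) - 548) = 1/((-2 + 3/2 - 1*⅓) - 548) = 1/((-2 + 3/2 - ⅓) - 548) = 1/(-⅚ - 548) = 1/(-3293/6) = -6/3293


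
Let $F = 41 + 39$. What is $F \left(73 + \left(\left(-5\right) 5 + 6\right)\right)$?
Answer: $4320$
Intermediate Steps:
$F = 80$
$F \left(73 + \left(\left(-5\right) 5 + 6\right)\right) = 80 \left(73 + \left(\left(-5\right) 5 + 6\right)\right) = 80 \left(73 + \left(-25 + 6\right)\right) = 80 \left(73 - 19\right) = 80 \cdot 54 = 4320$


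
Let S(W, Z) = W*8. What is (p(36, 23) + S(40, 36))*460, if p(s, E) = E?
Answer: 157780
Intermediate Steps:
S(W, Z) = 8*W
(p(36, 23) + S(40, 36))*460 = (23 + 8*40)*460 = (23 + 320)*460 = 343*460 = 157780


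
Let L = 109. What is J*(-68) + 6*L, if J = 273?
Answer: -17910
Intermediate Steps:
J*(-68) + 6*L = 273*(-68) + 6*109 = -18564 + 654 = -17910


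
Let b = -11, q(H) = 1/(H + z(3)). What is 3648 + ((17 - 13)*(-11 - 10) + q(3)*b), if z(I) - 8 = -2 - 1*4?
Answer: 17809/5 ≈ 3561.8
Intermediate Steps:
z(I) = 2 (z(I) = 8 + (-2 - 1*4) = 8 + (-2 - 4) = 8 - 6 = 2)
q(H) = 1/(2 + H) (q(H) = 1/(H + 2) = 1/(2 + H))
3648 + ((17 - 13)*(-11 - 10) + q(3)*b) = 3648 + ((17 - 13)*(-11 - 10) - 11/(2 + 3)) = 3648 + (4*(-21) - 11/5) = 3648 + (-84 + (⅕)*(-11)) = 3648 + (-84 - 11/5) = 3648 - 431/5 = 17809/5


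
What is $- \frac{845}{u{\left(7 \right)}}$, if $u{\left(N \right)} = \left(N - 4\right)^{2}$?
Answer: $- \frac{845}{9} \approx -93.889$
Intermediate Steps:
$u{\left(N \right)} = \left(-4 + N\right)^{2}$
$- \frac{845}{u{\left(7 \right)}} = - \frac{845}{\left(-4 + 7\right)^{2}} = - \frac{845}{3^{2}} = - \frac{845}{9}$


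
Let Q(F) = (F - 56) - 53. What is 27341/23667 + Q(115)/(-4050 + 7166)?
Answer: 42668279/36873186 ≈ 1.1572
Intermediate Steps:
Q(F) = -109 + F (Q(F) = (-56 + F) - 53 = -109 + F)
27341/23667 + Q(115)/(-4050 + 7166) = 27341/23667 + (-109 + 115)/(-4050 + 7166) = 27341*(1/23667) + 6/3116 = 27341/23667 + 6*(1/3116) = 27341/23667 + 3/1558 = 42668279/36873186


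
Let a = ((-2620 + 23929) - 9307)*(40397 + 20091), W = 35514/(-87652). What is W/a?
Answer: -17757/31816666950176 ≈ -5.5810e-10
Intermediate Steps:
W = -17757/43826 (W = 35514*(-1/87652) = -17757/43826 ≈ -0.40517)
a = 725976976 (a = (21309 - 9307)*60488 = 12002*60488 = 725976976)
W/a = -17757/43826/725976976 = -17757/43826*1/725976976 = -17757/31816666950176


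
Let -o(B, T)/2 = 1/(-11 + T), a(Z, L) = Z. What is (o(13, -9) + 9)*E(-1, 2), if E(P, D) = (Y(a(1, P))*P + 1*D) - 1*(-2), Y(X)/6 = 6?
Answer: -1456/5 ≈ -291.20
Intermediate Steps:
o(B, T) = -2/(-11 + T)
Y(X) = 36 (Y(X) = 6*6 = 36)
E(P, D) = 2 + D + 36*P (E(P, D) = (36*P + 1*D) - 1*(-2) = (36*P + D) + 2 = (D + 36*P) + 2 = 2 + D + 36*P)
(o(13, -9) + 9)*E(-1, 2) = (-2/(-11 - 9) + 9)*(2 + 2 + 36*(-1)) = (-2/(-20) + 9)*(2 + 2 - 36) = (-2*(-1/20) + 9)*(-32) = (⅒ + 9)*(-32) = (91/10)*(-32) = -1456/5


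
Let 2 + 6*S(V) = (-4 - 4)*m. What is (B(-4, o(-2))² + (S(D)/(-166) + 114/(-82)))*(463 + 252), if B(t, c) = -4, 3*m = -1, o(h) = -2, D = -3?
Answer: 639828475/61254 ≈ 10446.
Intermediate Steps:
m = -⅓ (m = (⅓)*(-1) = -⅓ ≈ -0.33333)
S(V) = ⅑ (S(V) = -⅓ + ((-4 - 4)*(-⅓))/6 = -⅓ + (-8*(-⅓))/6 = -⅓ + (⅙)*(8/3) = -⅓ + 4/9 = ⅑)
(B(-4, o(-2))² + (S(D)/(-166) + 114/(-82)))*(463 + 252) = ((-4)² + ((⅑)/(-166) + 114/(-82)))*(463 + 252) = (16 + ((⅑)*(-1/166) + 114*(-1/82)))*715 = (16 + (-1/1494 - 57/41))*715 = (16 - 85199/61254)*715 = (894865/61254)*715 = 639828475/61254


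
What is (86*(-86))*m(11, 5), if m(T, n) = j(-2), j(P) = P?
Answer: 14792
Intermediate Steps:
m(T, n) = -2
(86*(-86))*m(11, 5) = (86*(-86))*(-2) = -7396*(-2) = 14792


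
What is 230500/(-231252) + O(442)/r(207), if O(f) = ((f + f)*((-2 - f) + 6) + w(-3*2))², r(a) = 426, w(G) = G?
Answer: 1444576232804767/4104723 ≈ 3.5193e+8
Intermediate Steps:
O(f) = (-6 + 2*f*(4 - f))² (O(f) = ((f + f)*((-2 - f) + 6) - 3*2)² = ((2*f)*(4 - f) - 6)² = (2*f*(4 - f) - 6)² = (-6 + 2*f*(4 - f))²)
230500/(-231252) + O(442)/r(207) = 230500/(-231252) + (4*(3 + 442² - 4*442)²)/426 = 230500*(-1/231252) + (4*(3 + 195364 - 1768)²)*(1/426) = -57625/57813 + (4*193599²)*(1/426) = -57625/57813 + (4*37480572801)*(1/426) = -57625/57813 + 149922291204*(1/426) = -57625/57813 + 24987048534/71 = 1444576232804767/4104723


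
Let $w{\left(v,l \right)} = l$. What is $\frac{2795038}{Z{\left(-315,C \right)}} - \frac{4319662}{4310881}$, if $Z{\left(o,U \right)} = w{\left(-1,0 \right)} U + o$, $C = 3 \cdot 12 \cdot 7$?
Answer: $- \frac{12050436902008}{1357927515} \approx -8874.1$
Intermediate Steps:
$C = 252$ ($C = 36 \cdot 7 = 252$)
$Z{\left(o,U \right)} = o$ ($Z{\left(o,U \right)} = 0 U + o = 0 + o = o$)
$\frac{2795038}{Z{\left(-315,C \right)}} - \frac{4319662}{4310881} = \frac{2795038}{-315} - \frac{4319662}{4310881} = 2795038 \left(- \frac{1}{315}\right) - \frac{4319662}{4310881} = - \frac{2795038}{315} - \frac{4319662}{4310881} = - \frac{12050436902008}{1357927515}$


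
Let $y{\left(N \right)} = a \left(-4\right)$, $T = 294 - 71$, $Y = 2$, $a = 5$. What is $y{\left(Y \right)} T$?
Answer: $-4460$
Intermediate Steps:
$T = 223$ ($T = 294 - 71 = 223$)
$y{\left(N \right)} = -20$ ($y{\left(N \right)} = 5 \left(-4\right) = -20$)
$y{\left(Y \right)} T = \left(-20\right) 223 = -4460$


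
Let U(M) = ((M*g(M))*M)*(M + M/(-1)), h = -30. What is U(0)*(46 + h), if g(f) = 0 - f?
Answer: 0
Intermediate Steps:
g(f) = -f
U(M) = 0 (U(M) = ((M*(-M))*M)*(M + M/(-1)) = ((-M²)*M)*(M + M*(-1)) = (-M³)*(M - M) = -M³*0 = 0)
U(0)*(46 + h) = 0*(46 - 30) = 0*16 = 0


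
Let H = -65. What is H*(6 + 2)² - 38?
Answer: -4198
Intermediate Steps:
H*(6 + 2)² - 38 = -65*(6 + 2)² - 38 = -65*8² - 38 = -65*64 - 38 = -4160 - 38 = -4198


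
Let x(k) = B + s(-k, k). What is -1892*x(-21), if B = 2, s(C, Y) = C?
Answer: -43516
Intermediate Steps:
x(k) = 2 - k
-1892*x(-21) = -1892*(2 - 1*(-21)) = -1892*(2 + 21) = -1892*23 = -43516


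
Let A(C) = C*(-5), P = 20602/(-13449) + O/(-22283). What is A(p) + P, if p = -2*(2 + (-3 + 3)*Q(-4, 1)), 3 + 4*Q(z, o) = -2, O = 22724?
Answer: 5228991898/299684067 ≈ 17.448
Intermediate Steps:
Q(z, o) = -5/4 (Q(z, o) = -¾ + (¼)*(-2) = -¾ - ½ = -5/4)
P = -764689442/299684067 (P = 20602/(-13449) + 22724/(-22283) = 20602*(-1/13449) + 22724*(-1/22283) = -20602/13449 - 22724/22283 = -764689442/299684067 ≈ -2.5517)
p = -4 (p = -2*(2 + (-3 + 3)*(-5/4)) = -2*(2 + 0*(-5/4)) = -2*(2 + 0) = -2*2 = -4)
A(C) = -5*C
A(p) + P = -5*(-4) - 764689442/299684067 = 20 - 764689442/299684067 = 5228991898/299684067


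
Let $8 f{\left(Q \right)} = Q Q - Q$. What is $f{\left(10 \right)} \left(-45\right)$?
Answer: $- \frac{2025}{4} \approx -506.25$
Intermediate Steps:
$f{\left(Q \right)} = - \frac{Q}{8} + \frac{Q^{2}}{8}$ ($f{\left(Q \right)} = \frac{Q Q - Q}{8} = \frac{Q^{2} - Q}{8} = - \frac{Q}{8} + \frac{Q^{2}}{8}$)
$f{\left(10 \right)} \left(-45\right) = \frac{1}{8} \cdot 10 \left(-1 + 10\right) \left(-45\right) = \frac{1}{8} \cdot 10 \cdot 9 \left(-45\right) = \frac{45}{4} \left(-45\right) = - \frac{2025}{4}$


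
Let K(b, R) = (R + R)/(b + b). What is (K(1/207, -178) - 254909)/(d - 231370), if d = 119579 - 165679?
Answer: 58351/55494 ≈ 1.0515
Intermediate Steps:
d = -46100
K(b, R) = R/b (K(b, R) = (2*R)/((2*b)) = (2*R)*(1/(2*b)) = R/b)
(K(1/207, -178) - 254909)/(d - 231370) = (-178/(1/207) - 254909)/(-46100 - 231370) = (-178/1/207 - 254909)/(-277470) = (-178*207 - 254909)*(-1/277470) = (-36846 - 254909)*(-1/277470) = -291755*(-1/277470) = 58351/55494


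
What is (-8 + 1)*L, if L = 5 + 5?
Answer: -70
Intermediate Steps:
L = 10
(-8 + 1)*L = (-8 + 1)*10 = -7*10 = -70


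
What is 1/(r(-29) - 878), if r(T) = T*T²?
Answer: -1/25267 ≈ -3.9577e-5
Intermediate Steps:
r(T) = T³
1/(r(-29) - 878) = 1/((-29)³ - 878) = 1/(-24389 - 878) = 1/(-25267) = -1/25267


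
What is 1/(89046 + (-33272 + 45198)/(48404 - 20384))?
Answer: 14010/1247540423 ≈ 1.1230e-5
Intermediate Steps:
1/(89046 + (-33272 + 45198)/(48404 - 20384)) = 1/(89046 + 11926/28020) = 1/(89046 + 11926*(1/28020)) = 1/(89046 + 5963/14010) = 1/(1247540423/14010) = 14010/1247540423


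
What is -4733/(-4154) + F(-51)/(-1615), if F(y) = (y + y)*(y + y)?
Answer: -2092613/394630 ≈ -5.3027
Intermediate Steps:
F(y) = 4*y² (F(y) = (2*y)*(2*y) = 4*y²)
-4733/(-4154) + F(-51)/(-1615) = -4733/(-4154) + (4*(-51)²)/(-1615) = -4733*(-1/4154) + (4*2601)*(-1/1615) = 4733/4154 + 10404*(-1/1615) = 4733/4154 - 612/95 = -2092613/394630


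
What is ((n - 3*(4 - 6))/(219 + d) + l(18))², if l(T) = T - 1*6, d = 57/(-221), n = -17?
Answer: 333706094929/2336948964 ≈ 142.80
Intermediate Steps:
d = -57/221 (d = 57*(-1/221) = -57/221 ≈ -0.25792)
l(T) = -6 + T (l(T) = T - 6 = -6 + T)
((n - 3*(4 - 6))/(219 + d) + l(18))² = ((-17 - 3*(4 - 6))/(219 - 57/221) + (-6 + 18))² = ((-17 - 3*(-2))/(48342/221) + 12)² = ((-17 + 6)*(221/48342) + 12)² = (-11*221/48342 + 12)² = (-2431/48342 + 12)² = (577673/48342)² = 333706094929/2336948964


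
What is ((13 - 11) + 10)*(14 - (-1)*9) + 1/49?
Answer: 13525/49 ≈ 276.02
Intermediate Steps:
((13 - 11) + 10)*(14 - (-1)*9) + 1/49 = (2 + 10)*(14 - 1*(-9)) + 1/49 = 12*(14 + 9) + 1/49 = 12*23 + 1/49 = 276 + 1/49 = 13525/49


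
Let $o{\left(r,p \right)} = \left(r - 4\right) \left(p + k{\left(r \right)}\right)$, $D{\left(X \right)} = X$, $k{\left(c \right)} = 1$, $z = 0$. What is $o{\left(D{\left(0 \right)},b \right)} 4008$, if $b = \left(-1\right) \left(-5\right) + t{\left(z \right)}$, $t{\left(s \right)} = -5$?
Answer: $-16032$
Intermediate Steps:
$b = 0$ ($b = \left(-1\right) \left(-5\right) - 5 = 5 - 5 = 0$)
$o{\left(r,p \right)} = \left(1 + p\right) \left(-4 + r\right)$ ($o{\left(r,p \right)} = \left(r - 4\right) \left(p + 1\right) = \left(-4 + r\right) \left(1 + p\right) = \left(1 + p\right) \left(-4 + r\right)$)
$o{\left(D{\left(0 \right)},b \right)} 4008 = \left(-4 + 0 - 0 + 0 \cdot 0\right) 4008 = \left(-4 + 0 + 0 + 0\right) 4008 = \left(-4\right) 4008 = -16032$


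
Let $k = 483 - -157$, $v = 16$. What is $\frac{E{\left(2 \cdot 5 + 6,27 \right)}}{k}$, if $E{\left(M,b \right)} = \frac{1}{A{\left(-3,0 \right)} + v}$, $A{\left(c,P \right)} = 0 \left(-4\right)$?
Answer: $\frac{1}{10240} \approx 9.7656 \cdot 10^{-5}$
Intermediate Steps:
$A{\left(c,P \right)} = 0$
$E{\left(M,b \right)} = \frac{1}{16}$ ($E{\left(M,b \right)} = \frac{1}{0 + 16} = \frac{1}{16}$)
$k = 640$ ($k = 483 + 157 = 640$)
$\frac{E{\left(2 \cdot 5 + 6,27 \right)}}{k} = \frac{1}{16 \cdot 640} = \frac{1}{16} \cdot \frac{1}{640} = \frac{1}{10240}$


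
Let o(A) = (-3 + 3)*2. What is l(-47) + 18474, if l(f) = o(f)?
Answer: 18474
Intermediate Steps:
o(A) = 0 (o(A) = 0*2 = 0)
l(f) = 0
l(-47) + 18474 = 0 + 18474 = 18474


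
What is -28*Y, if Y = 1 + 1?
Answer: -56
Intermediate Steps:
Y = 2
-28*Y = -28*2 = -56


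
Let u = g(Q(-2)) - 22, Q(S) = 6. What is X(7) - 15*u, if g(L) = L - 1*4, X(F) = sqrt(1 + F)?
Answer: 300 + 2*sqrt(2) ≈ 302.83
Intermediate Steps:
g(L) = -4 + L (g(L) = L - 4 = -4 + L)
u = -20 (u = (-4 + 6) - 22 = 2 - 22 = -20)
X(7) - 15*u = sqrt(1 + 7) - 15*(-20) = sqrt(8) + 300 = 2*sqrt(2) + 300 = 300 + 2*sqrt(2)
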